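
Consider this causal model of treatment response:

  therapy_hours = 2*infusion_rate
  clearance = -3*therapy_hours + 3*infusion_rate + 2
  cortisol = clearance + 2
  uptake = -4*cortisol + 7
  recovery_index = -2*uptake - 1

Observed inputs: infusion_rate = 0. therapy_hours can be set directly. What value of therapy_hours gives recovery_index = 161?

Intervening on therapy_hours fixes its value directly, overriding its dependence on infusion_rate.
Substituting into the clearance equation gives clearance = -3*therapy_hours + 2.
cortisol becomes -3*therapy_hours + 4.
So uptake = 12*therapy_hours - 9.
This gives recovery_index = -24*therapy_hours + 17.
Solve -24*therapy_hours + 17 = 161: therapy_hours = (161 - 17) / -24 = -6.

therapy_hours = -6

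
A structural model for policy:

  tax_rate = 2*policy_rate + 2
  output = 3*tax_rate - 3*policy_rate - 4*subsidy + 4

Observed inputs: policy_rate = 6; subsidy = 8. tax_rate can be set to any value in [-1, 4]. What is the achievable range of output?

-49 to -34

Intervening on tax_rate fixes its value directly, overriding its dependence on policy_rate.
Substituting into the output equation gives output = 3*tax_rate - 46.
Linear in tax_rate, so extremes are at the endpoints: tax_rate = -1 gives output = -49; tax_rate = 4 gives output = -34.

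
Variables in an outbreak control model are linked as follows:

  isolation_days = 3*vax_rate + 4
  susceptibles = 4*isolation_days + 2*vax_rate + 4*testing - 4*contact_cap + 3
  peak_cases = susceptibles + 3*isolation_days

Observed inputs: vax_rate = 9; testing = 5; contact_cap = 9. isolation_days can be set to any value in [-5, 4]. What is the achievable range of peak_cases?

-30 to 33

Intervening on isolation_days fixes its value directly, overriding its dependence on vax_rate.
Substituting into the susceptibles equation gives susceptibles = 4*isolation_days + 5.
Substituting into the peak_cases equation gives peak_cases = 7*isolation_days + 5.
Linear in isolation_days, so extremes are at the endpoints: isolation_days = -5 gives peak_cases = -30; isolation_days = 4 gives peak_cases = 33.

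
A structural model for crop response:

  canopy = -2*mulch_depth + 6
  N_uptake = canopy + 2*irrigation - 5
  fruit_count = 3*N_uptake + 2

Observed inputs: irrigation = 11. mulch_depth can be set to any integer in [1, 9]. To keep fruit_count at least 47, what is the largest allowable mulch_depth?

mulch_depth = 4

Substituting into the N_uptake equation gives N_uptake = -2*mulch_depth + 23.
Substituting into the fruit_count equation gives fruit_count = -6*mulch_depth + 71.
Require -6*mulch_depth + 71 ≥ 47, so mulch_depth ≤ 4.
The largest integer in [1, 9] satisfying this is 4.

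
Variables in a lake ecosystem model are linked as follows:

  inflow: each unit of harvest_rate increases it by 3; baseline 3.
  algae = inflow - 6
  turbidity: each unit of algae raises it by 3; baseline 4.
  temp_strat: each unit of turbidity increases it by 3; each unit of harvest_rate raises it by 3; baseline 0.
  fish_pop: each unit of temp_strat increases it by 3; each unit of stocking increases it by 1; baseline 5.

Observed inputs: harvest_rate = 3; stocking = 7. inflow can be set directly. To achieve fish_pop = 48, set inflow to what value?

inflow = 5

Intervening on inflow fixes its value directly, overriding its dependence on harvest_rate.
Substituting into the turbidity equation gives turbidity = 3*inflow - 14.
This gives temp_strat = 9*inflow - 33.
This gives fish_pop = 27*inflow - 87.
Solve 27*inflow - 87 = 48: inflow = (48 + 87) / 27 = 5.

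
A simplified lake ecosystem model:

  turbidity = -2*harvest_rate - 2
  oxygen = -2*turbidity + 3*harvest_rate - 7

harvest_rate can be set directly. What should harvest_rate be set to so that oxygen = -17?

Substituting into the oxygen equation gives oxygen = 7*harvest_rate - 3.
Solve 7*harvest_rate - 3 = -17: harvest_rate = (-17 + 3) / 7 = -2.

harvest_rate = -2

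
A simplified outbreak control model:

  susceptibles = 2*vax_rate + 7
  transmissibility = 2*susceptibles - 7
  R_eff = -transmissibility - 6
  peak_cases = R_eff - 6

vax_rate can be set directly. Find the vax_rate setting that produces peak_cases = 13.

vax_rate = -8

Substituting into the transmissibility equation gives transmissibility = 4*vax_rate + 7.
Substituting into the R_eff equation gives R_eff = -4*vax_rate - 13.
Substituting into the peak_cases equation gives peak_cases = -4*vax_rate - 19.
Solve -4*vax_rate - 19 = 13: vax_rate = (13 + 19) / -4 = -8.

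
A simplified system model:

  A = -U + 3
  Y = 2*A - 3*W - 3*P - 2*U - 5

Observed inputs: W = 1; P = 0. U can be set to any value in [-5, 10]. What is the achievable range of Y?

Substituting into the Y equation gives Y = -4*U - 2.
Linear in U, so extremes are at the endpoints: U = -5 gives Y = 18; U = 10 gives Y = -42.

-42 to 18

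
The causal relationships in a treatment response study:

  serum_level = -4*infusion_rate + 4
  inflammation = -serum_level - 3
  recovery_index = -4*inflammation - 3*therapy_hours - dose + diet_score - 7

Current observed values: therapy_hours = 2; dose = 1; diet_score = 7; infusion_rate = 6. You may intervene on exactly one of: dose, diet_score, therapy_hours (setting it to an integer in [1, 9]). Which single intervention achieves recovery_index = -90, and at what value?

Intervening on dose: recovery_index = -dose - 74. Reaching -90 requires dose = 16, outside [1, 9].
Intervening on diet_score: recovery_index = diet_score - 82. Reaching -90 requires diet_score = -8, outside [1, 9].
Intervening on therapy_hours: with other inputs at their observed values, recovery_index = -3*therapy_hours - 69. Solving for -90 gives therapy_hours = 7, within [1, 9].

set therapy_hours = 7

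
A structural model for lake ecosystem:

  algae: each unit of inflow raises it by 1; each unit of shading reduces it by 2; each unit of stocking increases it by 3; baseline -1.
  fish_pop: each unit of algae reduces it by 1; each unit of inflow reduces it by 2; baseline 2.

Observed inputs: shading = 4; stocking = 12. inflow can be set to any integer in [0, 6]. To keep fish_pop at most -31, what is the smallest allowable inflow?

Substituting into the algae equation gives algae = inflow + 27.
Substituting into the fish_pop equation gives fish_pop = -3*inflow - 25.
Require -3*inflow - 25 ≤ -31, so inflow ≥ 2.
The smallest integer in [0, 6] satisfying this is 2.

inflow = 2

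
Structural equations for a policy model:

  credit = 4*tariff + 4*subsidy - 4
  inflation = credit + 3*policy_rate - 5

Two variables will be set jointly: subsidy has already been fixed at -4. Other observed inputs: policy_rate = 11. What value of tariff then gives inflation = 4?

With subsidy held at -4:
Substituting into the credit equation gives credit = 4*tariff - 20.
Substituting into the inflation equation gives inflation = 4*tariff + 8.
Solve 4*tariff + 8 = 4: tariff = (4 - 8) / 4 = -1.

tariff = -1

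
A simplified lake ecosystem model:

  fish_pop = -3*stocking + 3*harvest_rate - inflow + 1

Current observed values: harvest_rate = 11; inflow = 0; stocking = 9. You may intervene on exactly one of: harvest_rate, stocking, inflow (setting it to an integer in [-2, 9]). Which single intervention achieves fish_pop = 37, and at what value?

Intervening on harvest_rate: fish_pop = 3*harvest_rate - 26. Reaching 37 requires harvest_rate = 21, outside [-2, 9].
Intervening on stocking: with other inputs at their observed values, fish_pop = -3*stocking + 34. Solving for 37 gives stocking = -1, within [-2, 9].
Intervening on inflow: fish_pop = -inflow + 7. Reaching 37 requires inflow = -30, outside [-2, 9].

set stocking = -1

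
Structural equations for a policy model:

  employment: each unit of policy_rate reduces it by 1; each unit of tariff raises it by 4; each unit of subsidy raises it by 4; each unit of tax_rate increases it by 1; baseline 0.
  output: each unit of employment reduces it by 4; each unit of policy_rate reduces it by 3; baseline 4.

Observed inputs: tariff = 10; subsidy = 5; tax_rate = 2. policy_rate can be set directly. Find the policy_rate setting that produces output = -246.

policy_rate = -2

Substituting into the employment equation gives employment = -policy_rate + 62.
Substituting into the output equation gives output = policy_rate - 244.
Solve policy_rate - 244 = -246: policy_rate = (-246 + 244) / 1 = -2.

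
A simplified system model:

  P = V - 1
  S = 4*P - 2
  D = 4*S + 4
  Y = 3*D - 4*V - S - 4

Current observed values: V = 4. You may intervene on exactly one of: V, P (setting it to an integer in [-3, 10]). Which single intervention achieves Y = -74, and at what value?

set P = -1

Intervening on V: Y = 40*V - 58. Reaching -74 requires V = -2/5, not an integer.
Intervening on P: with other inputs at their observed values, Y = 44*P - 30. Solving for -74 gives P = -1, within [-3, 10].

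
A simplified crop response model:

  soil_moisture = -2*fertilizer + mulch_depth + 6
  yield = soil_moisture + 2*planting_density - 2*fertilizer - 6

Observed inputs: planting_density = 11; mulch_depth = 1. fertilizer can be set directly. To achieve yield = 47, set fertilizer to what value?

fertilizer = -6

Substituting into the soil_moisture equation gives soil_moisture = -2*fertilizer + 7.
Substituting into the yield equation gives yield = -4*fertilizer + 23.
Solve -4*fertilizer + 23 = 47: fertilizer = (47 - 23) / -4 = -6.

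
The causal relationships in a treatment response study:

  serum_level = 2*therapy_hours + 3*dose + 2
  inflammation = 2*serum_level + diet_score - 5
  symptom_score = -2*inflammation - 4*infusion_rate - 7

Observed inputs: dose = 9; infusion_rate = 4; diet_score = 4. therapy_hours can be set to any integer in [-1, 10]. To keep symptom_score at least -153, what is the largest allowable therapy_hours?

Substituting into the serum_level equation gives serum_level = 2*therapy_hours + 29.
This gives inflammation = 4*therapy_hours + 57.
Substituting into the symptom_score equation gives symptom_score = -8*therapy_hours - 137.
Require -8*therapy_hours - 137 ≥ -153, so therapy_hours ≤ 2.
The largest integer in [-1, 10] satisfying this is 2.

therapy_hours = 2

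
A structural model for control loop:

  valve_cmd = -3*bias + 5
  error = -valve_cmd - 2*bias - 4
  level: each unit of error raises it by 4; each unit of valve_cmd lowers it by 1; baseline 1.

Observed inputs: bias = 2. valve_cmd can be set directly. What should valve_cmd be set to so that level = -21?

valve_cmd = -2

Intervening on valve_cmd fixes its value directly, overriding its dependence on bias.
Substituting into the error equation gives error = -valve_cmd - 8.
Substituting into the level equation gives level = -5*valve_cmd - 31.
Solve -5*valve_cmd - 31 = -21: valve_cmd = (-21 + 31) / -5 = -2.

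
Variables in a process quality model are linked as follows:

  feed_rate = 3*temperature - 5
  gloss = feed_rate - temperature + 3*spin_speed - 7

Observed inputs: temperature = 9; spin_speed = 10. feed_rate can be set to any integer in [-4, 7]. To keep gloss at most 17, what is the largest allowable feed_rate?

Intervening on feed_rate fixes its value directly, overriding its dependence on temperature.
Substituting into the gloss equation gives gloss = feed_rate + 14.
Require feed_rate + 14 ≤ 17, so feed_rate ≤ 3.
The largest integer in [-4, 7] satisfying this is 3.

feed_rate = 3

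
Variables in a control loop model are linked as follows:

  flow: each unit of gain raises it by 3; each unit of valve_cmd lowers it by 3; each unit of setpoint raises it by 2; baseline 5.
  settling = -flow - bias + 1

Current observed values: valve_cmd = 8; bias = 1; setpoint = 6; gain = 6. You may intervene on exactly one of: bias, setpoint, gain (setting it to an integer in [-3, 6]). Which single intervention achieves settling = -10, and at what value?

Intervening on bias: with other inputs at their observed values, settling = -bias - 10. Solving for -10 gives bias = 0, within [-3, 6].
Intervening on setpoint: settling = -2*setpoint + 1. Reaching -10 requires setpoint = 11/2, not an integer.
Intervening on gain: settling = -3*gain + 7. Reaching -10 requires gain = 17/3, not an integer.

set bias = 0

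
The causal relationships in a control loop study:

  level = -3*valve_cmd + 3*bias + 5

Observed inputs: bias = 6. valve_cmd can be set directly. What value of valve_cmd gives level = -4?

Substituting into the level equation gives level = -3*valve_cmd + 23.
Solve -3*valve_cmd + 23 = -4: valve_cmd = (-4 - 23) / -3 = 9.

valve_cmd = 9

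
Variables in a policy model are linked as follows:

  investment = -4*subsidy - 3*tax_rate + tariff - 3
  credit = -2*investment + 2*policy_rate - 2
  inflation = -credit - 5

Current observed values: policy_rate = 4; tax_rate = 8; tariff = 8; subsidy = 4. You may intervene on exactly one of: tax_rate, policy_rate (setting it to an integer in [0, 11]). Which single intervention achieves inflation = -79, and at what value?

set policy_rate = 3

Intervening on tax_rate: inflation = -6*tax_rate - 33. Reaching -79 requires tax_rate = 23/3, not an integer.
Intervening on policy_rate: with other inputs at their observed values, inflation = -2*policy_rate - 73. Solving for -79 gives policy_rate = 3, within [0, 11].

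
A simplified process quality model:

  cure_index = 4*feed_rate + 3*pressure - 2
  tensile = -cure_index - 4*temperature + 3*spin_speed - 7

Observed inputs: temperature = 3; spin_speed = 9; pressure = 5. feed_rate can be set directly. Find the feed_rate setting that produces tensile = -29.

Substituting into the cure_index equation gives cure_index = 4*feed_rate + 13.
Substituting into the tensile equation gives tensile = -4*feed_rate - 5.
Solve -4*feed_rate - 5 = -29: feed_rate = (-29 + 5) / -4 = 6.

feed_rate = 6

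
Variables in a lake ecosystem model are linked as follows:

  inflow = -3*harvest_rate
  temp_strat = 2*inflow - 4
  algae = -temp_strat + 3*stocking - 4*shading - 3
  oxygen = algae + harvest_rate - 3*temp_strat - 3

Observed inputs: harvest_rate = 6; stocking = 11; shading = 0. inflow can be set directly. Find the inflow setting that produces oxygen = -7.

Intervening on inflow fixes its value directly, overriding its dependence on harvest_rate.
Substituting into the algae equation gives algae = -2*inflow + 34.
oxygen becomes -8*inflow + 49.
Solve -8*inflow + 49 = -7: inflow = (-7 - 49) / -8 = 7.

inflow = 7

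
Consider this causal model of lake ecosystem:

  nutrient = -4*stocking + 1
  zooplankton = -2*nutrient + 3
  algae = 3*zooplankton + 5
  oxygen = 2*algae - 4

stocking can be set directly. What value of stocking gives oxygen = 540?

stocking = 11

Substituting into the zooplankton equation gives zooplankton = 8*stocking + 1.
This gives algae = 24*stocking + 8.
Substituting into the oxygen equation gives oxygen = 48*stocking + 12.
Solve 48*stocking + 12 = 540: stocking = (540 - 12) / 48 = 11.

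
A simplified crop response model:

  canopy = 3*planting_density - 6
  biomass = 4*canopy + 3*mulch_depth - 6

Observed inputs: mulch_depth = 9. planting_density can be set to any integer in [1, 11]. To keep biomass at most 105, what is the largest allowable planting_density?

planting_density = 9

Substituting into the biomass equation gives biomass = 12*planting_density - 3.
Require 12*planting_density - 3 ≤ 105, so planting_density ≤ 9.
The largest integer in [1, 11] satisfying this is 9.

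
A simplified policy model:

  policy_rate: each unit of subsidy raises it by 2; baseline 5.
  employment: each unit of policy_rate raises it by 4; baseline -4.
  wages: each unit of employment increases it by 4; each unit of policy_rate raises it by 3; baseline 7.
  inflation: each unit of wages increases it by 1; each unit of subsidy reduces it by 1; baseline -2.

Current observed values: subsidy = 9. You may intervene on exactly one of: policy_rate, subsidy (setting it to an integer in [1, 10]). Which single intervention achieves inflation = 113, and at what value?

set policy_rate = 7

Intervening on policy_rate: with other inputs at their observed values, inflation = 19*policy_rate - 20. Solving for 113 gives policy_rate = 7, within [1, 10].
Intervening on subsidy: inflation = 37*subsidy + 84. Reaching 113 requires subsidy = 29/37, not an integer.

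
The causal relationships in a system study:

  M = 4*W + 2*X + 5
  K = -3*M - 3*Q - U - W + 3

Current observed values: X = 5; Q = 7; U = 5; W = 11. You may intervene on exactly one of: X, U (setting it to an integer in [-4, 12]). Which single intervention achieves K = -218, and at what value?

set U = 12

Intervening on X: K = -6*X - 181. Reaching -218 requires X = 37/6, not an integer.
Intervening on U: with other inputs at their observed values, K = -U - 206. Solving for -218 gives U = 12, within [-4, 12].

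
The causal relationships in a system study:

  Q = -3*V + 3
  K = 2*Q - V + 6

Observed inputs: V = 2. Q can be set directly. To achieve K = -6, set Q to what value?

Intervening on Q fixes its value directly, overriding its dependence on V.
Substituting into the K equation gives K = 2*Q + 4.
Solve 2*Q + 4 = -6: Q = (-6 - 4) / 2 = -5.

Q = -5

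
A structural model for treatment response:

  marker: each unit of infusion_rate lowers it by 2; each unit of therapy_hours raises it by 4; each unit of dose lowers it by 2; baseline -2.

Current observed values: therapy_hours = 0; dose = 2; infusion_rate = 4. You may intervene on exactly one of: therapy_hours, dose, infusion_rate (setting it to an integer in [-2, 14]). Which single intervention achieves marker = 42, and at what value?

Intervening on therapy_hours: with other inputs at their observed values, marker = 4*therapy_hours - 14. Solving for 42 gives therapy_hours = 14, within [-2, 14].
Intervening on dose: marker = -2*dose - 10. Reaching 42 requires dose = -26, outside [-2, 14].
Intervening on infusion_rate: marker = -2*infusion_rate - 6. Reaching 42 requires infusion_rate = -24, outside [-2, 14].

set therapy_hours = 14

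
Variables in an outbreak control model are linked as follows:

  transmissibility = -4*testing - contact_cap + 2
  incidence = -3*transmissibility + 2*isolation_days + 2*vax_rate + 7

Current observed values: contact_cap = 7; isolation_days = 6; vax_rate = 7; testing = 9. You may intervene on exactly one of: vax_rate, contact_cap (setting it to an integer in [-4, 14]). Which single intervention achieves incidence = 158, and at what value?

Intervening on vax_rate: with other inputs at their observed values, incidence = 2*vax_rate + 142. Solving for 158 gives vax_rate = 8, within [-4, 14].
Intervening on contact_cap: incidence = 3*contact_cap + 135. Reaching 158 requires contact_cap = 23/3, not an integer.

set vax_rate = 8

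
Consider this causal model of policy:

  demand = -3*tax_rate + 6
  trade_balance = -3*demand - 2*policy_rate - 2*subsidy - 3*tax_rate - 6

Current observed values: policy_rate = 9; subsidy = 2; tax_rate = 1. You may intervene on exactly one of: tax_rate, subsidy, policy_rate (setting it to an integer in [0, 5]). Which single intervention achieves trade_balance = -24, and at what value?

Intervening on tax_rate: trade_balance = 6*tax_rate - 46. Reaching -24 requires tax_rate = 11/3, not an integer.
Intervening on subsidy: trade_balance = -2*subsidy - 36. Reaching -24 requires subsidy = -6, outside [0, 5].
Intervening on policy_rate: with other inputs at their observed values, trade_balance = -2*policy_rate - 22. Solving for -24 gives policy_rate = 1, within [0, 5].

set policy_rate = 1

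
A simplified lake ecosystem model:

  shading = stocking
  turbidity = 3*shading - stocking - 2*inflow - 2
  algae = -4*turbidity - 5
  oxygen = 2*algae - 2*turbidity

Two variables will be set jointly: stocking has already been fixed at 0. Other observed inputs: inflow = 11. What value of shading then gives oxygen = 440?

With stocking held at 0:
Intervening on shading fixes its value directly, overriding its dependence on stocking.
Substituting into the turbidity equation gives turbidity = 3*shading - 24.
algae becomes -12*shading + 91.
Substituting into the oxygen equation gives oxygen = -30*shading + 230.
Solve -30*shading + 230 = 440: shading = (440 - 230) / -30 = -7.

shading = -7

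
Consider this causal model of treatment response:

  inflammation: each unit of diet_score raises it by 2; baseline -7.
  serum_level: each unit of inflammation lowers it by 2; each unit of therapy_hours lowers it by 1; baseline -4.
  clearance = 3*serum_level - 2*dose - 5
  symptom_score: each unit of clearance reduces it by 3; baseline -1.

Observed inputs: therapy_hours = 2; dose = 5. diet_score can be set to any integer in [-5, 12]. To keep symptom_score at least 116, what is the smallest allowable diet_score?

Substituting into the serum_level equation gives serum_level = -4*diet_score + 8.
clearance becomes -12*diet_score + 9.
Substituting into the symptom_score equation gives symptom_score = 36*diet_score - 28.
Require 36*diet_score - 28 ≥ 116, so diet_score ≥ 4.
The smallest integer in [-5, 12] satisfying this is 4.

diet_score = 4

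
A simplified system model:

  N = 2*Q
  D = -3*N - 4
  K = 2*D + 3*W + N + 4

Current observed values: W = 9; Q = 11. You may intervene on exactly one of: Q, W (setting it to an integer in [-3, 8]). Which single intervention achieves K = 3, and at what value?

set Q = 2

Intervening on Q: with other inputs at their observed values, K = -10*Q + 23. Solving for 3 gives Q = 2, within [-3, 8].
Intervening on W: K = 3*W - 114. Reaching 3 requires W = 39, outside [-3, 8].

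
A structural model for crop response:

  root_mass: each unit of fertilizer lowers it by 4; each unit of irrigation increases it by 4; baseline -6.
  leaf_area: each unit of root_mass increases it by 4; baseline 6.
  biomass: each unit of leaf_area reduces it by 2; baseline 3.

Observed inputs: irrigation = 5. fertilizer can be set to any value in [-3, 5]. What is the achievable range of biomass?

Substituting into the root_mass equation gives root_mass = -4*fertilizer + 14.
Substituting into the leaf_area equation gives leaf_area = -16*fertilizer + 62.
This gives biomass = 32*fertilizer - 121.
Linear in fertilizer, so extremes are at the endpoints: fertilizer = -3 gives biomass = -217; fertilizer = 5 gives biomass = 39.

-217 to 39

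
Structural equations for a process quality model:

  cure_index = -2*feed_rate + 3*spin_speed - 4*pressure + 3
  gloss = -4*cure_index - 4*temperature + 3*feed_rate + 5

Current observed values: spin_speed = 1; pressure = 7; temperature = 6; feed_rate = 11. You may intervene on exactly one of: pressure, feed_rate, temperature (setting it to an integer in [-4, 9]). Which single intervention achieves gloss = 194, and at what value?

Intervening on pressure: gloss = 16*pressure + 78. Reaching 194 requires pressure = 29/4, not an integer.
Intervening on feed_rate: gloss = 11*feed_rate + 69. Reaching 194 requires feed_rate = 125/11, not an integer.
Intervening on temperature: with other inputs at their observed values, gloss = -4*temperature + 214. Solving for 194 gives temperature = 5, within [-4, 9].

set temperature = 5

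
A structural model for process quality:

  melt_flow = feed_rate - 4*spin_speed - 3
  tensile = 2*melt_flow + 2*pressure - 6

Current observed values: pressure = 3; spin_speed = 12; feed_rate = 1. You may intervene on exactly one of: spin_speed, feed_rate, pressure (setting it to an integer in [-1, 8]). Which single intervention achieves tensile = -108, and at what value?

Intervening on spin_speed: tensile = -8*spin_speed - 4. Reaching -108 requires spin_speed = 13, outside [-1, 8].
Intervening on feed_rate: tensile = 2*feed_rate - 102. Reaching -108 requires feed_rate = -3, outside [-1, 8].
Intervening on pressure: with other inputs at their observed values, tensile = 2*pressure - 106. Solving for -108 gives pressure = -1, within [-1, 8].

set pressure = -1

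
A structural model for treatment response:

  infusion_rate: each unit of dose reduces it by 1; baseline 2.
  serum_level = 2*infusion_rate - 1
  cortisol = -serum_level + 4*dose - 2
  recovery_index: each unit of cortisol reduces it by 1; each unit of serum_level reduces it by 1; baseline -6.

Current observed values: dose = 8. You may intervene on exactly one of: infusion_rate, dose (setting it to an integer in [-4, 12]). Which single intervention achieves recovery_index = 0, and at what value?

Intervening on infusion_rate: the paths from infusion_rate to recovery_index cancel (net effect zero), leaving recovery_index = -36; 0 is unreachable this way.
Intervening on dose: with other inputs at their observed values, recovery_index = -4*dose - 4. Solving for 0 gives dose = -1, within [-4, 12].

set dose = -1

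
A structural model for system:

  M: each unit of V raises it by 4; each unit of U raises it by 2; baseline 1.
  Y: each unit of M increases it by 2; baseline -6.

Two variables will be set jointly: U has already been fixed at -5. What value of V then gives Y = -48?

With U held at -5:
Substituting into the M equation gives M = 4*V - 9.
Y becomes 8*V - 24.
Solve 8*V - 24 = -48: V = (-48 + 24) / 8 = -3.

V = -3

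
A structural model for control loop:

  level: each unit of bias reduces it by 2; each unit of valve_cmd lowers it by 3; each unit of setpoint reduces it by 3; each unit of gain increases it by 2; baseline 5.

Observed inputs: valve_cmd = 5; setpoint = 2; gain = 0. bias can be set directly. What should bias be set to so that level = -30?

bias = 7

Substituting into the level equation gives level = -2*bias - 16.
Solve -2*bias - 16 = -30: bias = (-30 + 16) / -2 = 7.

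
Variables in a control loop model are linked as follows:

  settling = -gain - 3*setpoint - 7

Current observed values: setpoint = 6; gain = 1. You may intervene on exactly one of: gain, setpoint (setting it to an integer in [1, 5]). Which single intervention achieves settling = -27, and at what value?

set gain = 2

Intervening on gain: with other inputs at their observed values, settling = -gain - 25. Solving for -27 gives gain = 2, within [1, 5].
Intervening on setpoint: settling = -3*setpoint - 8. Reaching -27 requires setpoint = 19/3, not an integer.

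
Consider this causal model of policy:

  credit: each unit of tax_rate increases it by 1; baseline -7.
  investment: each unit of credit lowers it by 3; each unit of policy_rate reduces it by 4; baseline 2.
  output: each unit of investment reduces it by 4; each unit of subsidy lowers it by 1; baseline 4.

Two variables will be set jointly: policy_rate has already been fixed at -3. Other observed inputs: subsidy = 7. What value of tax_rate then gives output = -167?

With policy_rate held at -3:
Substituting into the investment equation gives investment = -3*tax_rate + 35.
So output = 12*tax_rate - 143.
Solve 12*tax_rate - 143 = -167: tax_rate = (-167 + 143) / 12 = -2.

tax_rate = -2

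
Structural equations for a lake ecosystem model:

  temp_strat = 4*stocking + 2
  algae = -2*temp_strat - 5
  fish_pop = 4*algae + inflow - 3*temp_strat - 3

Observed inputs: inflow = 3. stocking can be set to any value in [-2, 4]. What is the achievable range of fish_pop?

-218 to 46

Substituting into the algae equation gives algae = -8*stocking - 9.
This gives fish_pop = -44*stocking - 42.
Linear in stocking, so extremes are at the endpoints: stocking = -2 gives fish_pop = 46; stocking = 4 gives fish_pop = -218.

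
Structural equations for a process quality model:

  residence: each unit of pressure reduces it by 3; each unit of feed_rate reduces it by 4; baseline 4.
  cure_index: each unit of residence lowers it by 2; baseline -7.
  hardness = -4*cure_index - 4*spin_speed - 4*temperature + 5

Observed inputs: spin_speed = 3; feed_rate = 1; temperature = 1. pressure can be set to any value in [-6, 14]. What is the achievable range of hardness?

-319 to 161

Substituting into the residence equation gives residence = -3*pressure.
This gives cure_index = 6*pressure - 7.
This gives hardness = -24*pressure + 17.
Linear in pressure, so extremes are at the endpoints: pressure = -6 gives hardness = 161; pressure = 14 gives hardness = -319.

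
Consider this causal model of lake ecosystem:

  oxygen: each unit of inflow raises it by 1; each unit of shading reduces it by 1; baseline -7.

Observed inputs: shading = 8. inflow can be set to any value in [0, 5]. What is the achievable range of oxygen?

Substituting into the oxygen equation gives oxygen = inflow - 15.
Linear in inflow, so extremes are at the endpoints: inflow = 0 gives oxygen = -15; inflow = 5 gives oxygen = -10.

-15 to -10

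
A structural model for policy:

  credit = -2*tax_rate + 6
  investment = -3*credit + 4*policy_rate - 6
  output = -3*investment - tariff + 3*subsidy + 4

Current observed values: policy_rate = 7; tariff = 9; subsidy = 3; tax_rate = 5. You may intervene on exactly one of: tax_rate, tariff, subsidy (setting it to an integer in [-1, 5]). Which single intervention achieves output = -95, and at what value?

Intervening on tax_rate: output = -18*tax_rate - 8. Reaching -95 requires tax_rate = 29/6, not an integer.
Intervening on tariff: output = -tariff - 89. Reaching -95 requires tariff = 6, outside [-1, 5].
Intervening on subsidy: with other inputs at their observed values, output = 3*subsidy - 107. Solving for -95 gives subsidy = 4, within [-1, 5].

set subsidy = 4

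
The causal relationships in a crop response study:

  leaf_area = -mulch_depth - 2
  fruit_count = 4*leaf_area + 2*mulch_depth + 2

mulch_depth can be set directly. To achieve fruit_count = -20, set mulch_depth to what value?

Substituting into the fruit_count equation gives fruit_count = -2*mulch_depth - 6.
Solve -2*mulch_depth - 6 = -20: mulch_depth = (-20 + 6) / -2 = 7.

mulch_depth = 7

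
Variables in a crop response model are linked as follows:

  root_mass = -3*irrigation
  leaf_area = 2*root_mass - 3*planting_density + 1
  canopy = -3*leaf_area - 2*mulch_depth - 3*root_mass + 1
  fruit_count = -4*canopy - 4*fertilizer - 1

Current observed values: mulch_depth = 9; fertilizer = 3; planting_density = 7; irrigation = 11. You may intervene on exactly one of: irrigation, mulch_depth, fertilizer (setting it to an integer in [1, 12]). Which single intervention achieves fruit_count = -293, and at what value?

Intervening on irrigation: with other inputs at their observed values, fruit_count = -108*irrigation - 185. Solving for -293 gives irrigation = 1, within [1, 12].
Intervening on mulch_depth: fruit_count = 8*mulch_depth - 1445. Reaching -293 requires mulch_depth = 144, outside [1, 12].
Intervening on fertilizer: fruit_count = -4*fertilizer - 1361. Reaching -293 requires fertilizer = -267, outside [1, 12].

set irrigation = 1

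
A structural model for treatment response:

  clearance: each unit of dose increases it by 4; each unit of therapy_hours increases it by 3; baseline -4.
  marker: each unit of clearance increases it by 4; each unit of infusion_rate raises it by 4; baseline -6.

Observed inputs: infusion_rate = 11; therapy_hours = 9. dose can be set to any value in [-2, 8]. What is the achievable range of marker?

Substituting into the clearance equation gives clearance = 4*dose + 23.
marker becomes 16*dose + 130.
Linear in dose, so extremes are at the endpoints: dose = -2 gives marker = 98; dose = 8 gives marker = 258.

98 to 258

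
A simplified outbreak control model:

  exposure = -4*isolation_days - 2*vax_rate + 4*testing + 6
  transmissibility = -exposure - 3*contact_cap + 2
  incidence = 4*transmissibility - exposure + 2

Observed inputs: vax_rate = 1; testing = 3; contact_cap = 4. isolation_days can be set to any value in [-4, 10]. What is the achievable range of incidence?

Substituting into the exposure equation gives exposure = -4*isolation_days + 16.
This gives transmissibility = 4*isolation_days - 26.
Substituting into the incidence equation gives incidence = 20*isolation_days - 118.
Linear in isolation_days, so extremes are at the endpoints: isolation_days = -4 gives incidence = -198; isolation_days = 10 gives incidence = 82.

-198 to 82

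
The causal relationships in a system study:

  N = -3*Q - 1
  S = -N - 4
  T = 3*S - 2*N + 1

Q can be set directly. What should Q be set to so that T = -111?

Substituting into the S equation gives S = 3*Q - 3.
Substituting into the T equation gives T = 15*Q - 6.
Solve 15*Q - 6 = -111: Q = (-111 + 6) / 15 = -7.

Q = -7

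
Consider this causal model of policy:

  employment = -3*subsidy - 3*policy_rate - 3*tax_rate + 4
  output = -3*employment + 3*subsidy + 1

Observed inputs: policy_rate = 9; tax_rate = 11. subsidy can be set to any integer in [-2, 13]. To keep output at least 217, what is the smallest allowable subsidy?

Substituting into the employment equation gives employment = -3*subsidy - 56.
output becomes 12*subsidy + 169.
Require 12*subsidy + 169 ≥ 217, so subsidy ≥ 4.
The smallest integer in [-2, 13] satisfying this is 4.

subsidy = 4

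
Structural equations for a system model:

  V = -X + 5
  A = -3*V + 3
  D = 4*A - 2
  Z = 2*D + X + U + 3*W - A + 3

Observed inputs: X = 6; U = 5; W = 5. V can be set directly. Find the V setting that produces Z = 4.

Intervening on V fixes its value directly, overriding its dependence on X.
Substituting into the D equation gives D = -12*V + 10.
Z becomes -21*V + 46.
Solve -21*V + 46 = 4: V = (4 - 46) / -21 = 2.

V = 2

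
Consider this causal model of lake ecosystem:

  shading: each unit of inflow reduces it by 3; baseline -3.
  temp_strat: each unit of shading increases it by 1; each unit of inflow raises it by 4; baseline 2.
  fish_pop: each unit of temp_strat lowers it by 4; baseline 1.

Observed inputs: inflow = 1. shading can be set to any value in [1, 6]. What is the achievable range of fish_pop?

Intervening on shading fixes its value directly, overriding its dependence on inflow.
Substituting into the temp_strat equation gives temp_strat = shading + 6.
This gives fish_pop = -4*shading - 23.
Linear in shading, so extremes are at the endpoints: shading = 1 gives fish_pop = -27; shading = 6 gives fish_pop = -47.

-47 to -27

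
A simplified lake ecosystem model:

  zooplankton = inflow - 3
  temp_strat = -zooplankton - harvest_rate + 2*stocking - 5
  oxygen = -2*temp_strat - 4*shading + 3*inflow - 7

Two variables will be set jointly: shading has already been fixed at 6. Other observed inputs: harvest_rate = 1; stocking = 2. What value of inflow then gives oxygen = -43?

With shading held at 6:
Substituting into the temp_strat equation gives temp_strat = -inflow + 1.
oxygen becomes 5*inflow - 33.
Solve 5*inflow - 33 = -43: inflow = (-43 + 33) / 5 = -2.

inflow = -2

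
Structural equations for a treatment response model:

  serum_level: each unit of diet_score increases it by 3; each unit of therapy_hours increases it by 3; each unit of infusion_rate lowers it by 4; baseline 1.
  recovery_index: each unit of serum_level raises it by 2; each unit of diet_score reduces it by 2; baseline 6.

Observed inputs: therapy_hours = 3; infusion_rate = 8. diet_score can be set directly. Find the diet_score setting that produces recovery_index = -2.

diet_score = 9

Substituting into the serum_level equation gives serum_level = 3*diet_score - 22.
This gives recovery_index = 4*diet_score - 38.
Solve 4*diet_score - 38 = -2: diet_score = (-2 + 38) / 4 = 9.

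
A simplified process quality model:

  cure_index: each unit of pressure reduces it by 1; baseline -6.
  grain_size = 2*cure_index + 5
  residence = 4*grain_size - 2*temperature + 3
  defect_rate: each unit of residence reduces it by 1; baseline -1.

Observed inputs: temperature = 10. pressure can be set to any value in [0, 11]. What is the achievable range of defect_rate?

Substituting into the grain_size equation gives grain_size = -2*pressure - 7.
residence becomes -8*pressure - 45.
So defect_rate = 8*pressure + 44.
Linear in pressure, so extremes are at the endpoints: pressure = 0 gives defect_rate = 44; pressure = 11 gives defect_rate = 132.

44 to 132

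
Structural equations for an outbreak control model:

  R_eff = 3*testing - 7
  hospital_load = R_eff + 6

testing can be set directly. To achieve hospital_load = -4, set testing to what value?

testing = -1

Substituting into the hospital_load equation gives hospital_load = 3*testing - 1.
Solve 3*testing - 1 = -4: testing = (-4 + 1) / 3 = -1.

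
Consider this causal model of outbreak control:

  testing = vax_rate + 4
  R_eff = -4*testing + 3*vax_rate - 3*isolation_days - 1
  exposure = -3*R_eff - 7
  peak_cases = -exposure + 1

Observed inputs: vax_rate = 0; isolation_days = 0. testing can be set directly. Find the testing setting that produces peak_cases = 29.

testing = -2

Intervening on testing fixes its value directly, overriding its dependence on vax_rate.
Substituting into the R_eff equation gives R_eff = -4*testing - 1.
Substituting into the exposure equation gives exposure = 12*testing - 4.
Substituting into the peak_cases equation gives peak_cases = -12*testing + 5.
Solve -12*testing + 5 = 29: testing = (29 - 5) / -12 = -2.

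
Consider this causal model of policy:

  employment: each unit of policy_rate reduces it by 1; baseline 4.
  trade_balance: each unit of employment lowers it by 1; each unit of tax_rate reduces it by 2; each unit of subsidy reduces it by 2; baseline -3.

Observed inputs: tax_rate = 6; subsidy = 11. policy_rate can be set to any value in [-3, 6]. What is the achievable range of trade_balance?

Substituting into the trade_balance equation gives trade_balance = policy_rate - 41.
Linear in policy_rate, so extremes are at the endpoints: policy_rate = -3 gives trade_balance = -44; policy_rate = 6 gives trade_balance = -35.

-44 to -35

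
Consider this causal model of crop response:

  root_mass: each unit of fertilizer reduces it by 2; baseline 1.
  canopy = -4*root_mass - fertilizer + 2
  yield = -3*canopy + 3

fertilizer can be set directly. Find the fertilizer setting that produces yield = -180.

Substituting into the canopy equation gives canopy = 7*fertilizer - 2.
yield becomes -21*fertilizer + 9.
Solve -21*fertilizer + 9 = -180: fertilizer = (-180 - 9) / -21 = 9.

fertilizer = 9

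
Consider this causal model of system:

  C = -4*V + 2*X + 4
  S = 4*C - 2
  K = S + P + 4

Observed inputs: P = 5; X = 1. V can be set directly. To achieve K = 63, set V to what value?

Substituting into the C equation gives C = -4*V + 6.
Substituting into the S equation gives S = -16*V + 22.
Substituting into the K equation gives K = -16*V + 31.
Solve -16*V + 31 = 63: V = (63 - 31) / -16 = -2.

V = -2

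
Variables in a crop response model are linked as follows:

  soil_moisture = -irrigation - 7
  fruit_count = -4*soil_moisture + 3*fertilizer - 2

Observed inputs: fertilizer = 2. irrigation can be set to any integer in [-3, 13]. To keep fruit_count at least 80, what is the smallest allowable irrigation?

irrigation = 12

Substituting into the fruit_count equation gives fruit_count = 4*irrigation + 32.
Require 4*irrigation + 32 ≥ 80, so irrigation ≥ 12.
The smallest integer in [-3, 13] satisfying this is 12.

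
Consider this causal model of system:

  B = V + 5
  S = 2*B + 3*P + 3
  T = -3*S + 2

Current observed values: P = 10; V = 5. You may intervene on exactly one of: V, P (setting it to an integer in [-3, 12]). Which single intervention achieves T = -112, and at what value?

set P = 5

Intervening on V: T = -6*V - 127. Reaching -112 requires V = -5/2, not an integer.
Intervening on P: with other inputs at their observed values, T = -9*P - 67. Solving for -112 gives P = 5, within [-3, 12].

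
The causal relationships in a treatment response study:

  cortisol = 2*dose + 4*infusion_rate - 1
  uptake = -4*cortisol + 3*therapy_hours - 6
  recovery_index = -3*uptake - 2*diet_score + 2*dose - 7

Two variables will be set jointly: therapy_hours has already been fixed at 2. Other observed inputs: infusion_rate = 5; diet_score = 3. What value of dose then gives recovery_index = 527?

dose = 12

With therapy_hours held at 2:
Substituting into the cortisol equation gives cortisol = 2*dose + 19.
Substituting into the uptake equation gives uptake = -8*dose - 76.
Substituting into the recovery_index equation gives recovery_index = 26*dose + 215.
Solve 26*dose + 215 = 527: dose = (527 - 215) / 26 = 12.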